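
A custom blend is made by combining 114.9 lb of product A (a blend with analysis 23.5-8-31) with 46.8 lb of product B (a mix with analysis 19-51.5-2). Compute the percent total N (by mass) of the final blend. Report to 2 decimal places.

22.20% N

Total mass = 114.9 + 46.8 = 161.7 lb.
N mass = 23.5%×114.9 + 19%×46.8 = 35.8935 lb.
% N = 35.8935 / 161.7 = 22.1976%.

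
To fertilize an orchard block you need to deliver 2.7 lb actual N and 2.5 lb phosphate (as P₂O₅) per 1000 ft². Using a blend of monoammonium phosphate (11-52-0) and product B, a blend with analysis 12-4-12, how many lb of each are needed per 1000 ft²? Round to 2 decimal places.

3.31 lb monoammonium phosphate, 19.47 lb product B

Let a = lb of monoammonium phosphate, b = lb of product B (per 1000 ft²).
N: 0.11·a + 0.12·b = 2.7
P₂O₅: 0.52·a + 0.04·b = 2.5
Solving simultaneously: a = 3.31034, b = 19.4655.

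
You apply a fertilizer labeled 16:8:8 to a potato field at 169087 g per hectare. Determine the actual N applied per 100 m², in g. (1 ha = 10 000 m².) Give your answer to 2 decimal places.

nitrogen per hectare = 169087 × 16% = 27053.9 g.
Convert to per 100 m²: 27053.9 × 0.01 = 270.539 g.

270.54 g N per hundred sq m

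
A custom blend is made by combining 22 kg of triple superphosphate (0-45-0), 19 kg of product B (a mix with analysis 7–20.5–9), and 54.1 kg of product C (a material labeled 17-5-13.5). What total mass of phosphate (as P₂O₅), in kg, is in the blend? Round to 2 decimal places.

16.50 kg P₂O₅

P₂O₅ mass = 45%×22 + 20.5%×19 + 5%×54.1 = 16.5 kg.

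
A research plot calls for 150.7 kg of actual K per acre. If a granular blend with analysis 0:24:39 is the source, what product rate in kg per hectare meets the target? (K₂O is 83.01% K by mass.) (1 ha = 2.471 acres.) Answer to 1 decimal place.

As K₂O: 150.7 / 0.8301 = 181.544 kg per acre.
Product per acre = 181.544 / 39% = 465.498 kg.
Convert to per hectare: 465.498 × 2.471 = 1150.247 kg.

1150.2 kg of product per hectare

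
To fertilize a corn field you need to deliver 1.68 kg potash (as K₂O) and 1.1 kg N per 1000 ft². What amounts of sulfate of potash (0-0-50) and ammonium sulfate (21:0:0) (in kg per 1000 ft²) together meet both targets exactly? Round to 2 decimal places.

Let a = kg of sulfate of potash, b = kg of ammonium sulfate (per 1000 ft²).
K₂O: 0.5·a + 0·b = 1.68
N: 0·a + 0.21·b = 1.1
Solving simultaneously: a = 3.36, b = 5.2381.

3.36 kg sulfate of potash, 5.24 kg ammonium sulfate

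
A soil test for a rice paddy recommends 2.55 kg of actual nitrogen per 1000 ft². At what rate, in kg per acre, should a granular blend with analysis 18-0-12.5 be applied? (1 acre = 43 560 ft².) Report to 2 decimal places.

Product per 1000 ft² = 2.55 / 18% = 14.1667 kg.
Convert to per acre: 14.1667 × 43.56 = 617.1 kg.

617.10 kg of product per acre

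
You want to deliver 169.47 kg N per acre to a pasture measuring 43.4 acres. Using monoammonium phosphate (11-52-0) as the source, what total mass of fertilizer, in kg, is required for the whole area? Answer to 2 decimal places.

Product per acre = 169.47 / 11% = 1540.64 kg.
Total product = 1540.64 × 43.4 = 66863.618 kg.

66863.62 kg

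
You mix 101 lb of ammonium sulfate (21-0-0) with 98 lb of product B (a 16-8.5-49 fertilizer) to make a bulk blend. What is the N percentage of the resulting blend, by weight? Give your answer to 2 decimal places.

18.54% N

Total mass = 101 + 98 = 199 lb.
N mass = 21%×101 + 16%×98 = 36.89 lb.
% N = 36.89 / 199 = 18.5377%.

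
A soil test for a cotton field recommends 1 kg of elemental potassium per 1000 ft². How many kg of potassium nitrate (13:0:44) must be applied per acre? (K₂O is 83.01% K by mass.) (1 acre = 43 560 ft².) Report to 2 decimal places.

119.26 kg of product per acre

As K₂O: 1 / 0.8301 = 1.20467 kg per 1000 ft².
Product per 1000 ft² = 1.20467 / 44% = 2.7379 kg.
Convert to per acre: 2.7379 × 43.56 = 119.263 kg.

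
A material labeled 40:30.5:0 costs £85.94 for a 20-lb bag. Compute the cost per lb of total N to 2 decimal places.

£10.74 per lb N

N in bag = 20 × 40% = 8 lb.
Cost per lb N = £85.94 / 8 = £10.7425.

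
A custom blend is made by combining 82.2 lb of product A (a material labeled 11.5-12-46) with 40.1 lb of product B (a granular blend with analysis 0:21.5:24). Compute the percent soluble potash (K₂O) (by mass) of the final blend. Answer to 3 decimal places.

38.787% K₂O

Total mass = 82.2 + 40.1 = 122.3 lb.
K₂O mass = 46%×82.2 + 24%×40.1 = 47.436 lb.
% K₂O = 47.436 / 122.3 = 38.7866%.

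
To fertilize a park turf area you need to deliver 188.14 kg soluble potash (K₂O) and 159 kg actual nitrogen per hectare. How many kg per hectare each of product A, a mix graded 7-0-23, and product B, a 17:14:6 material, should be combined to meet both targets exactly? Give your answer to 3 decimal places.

643.089 kg product A, 670.493 kg product B

Per-hectare balance (a = product A, b = product B):
K₂O: 0.23·a + 0.06·b = 188.14
N: 0.07·a + 0.17·b = 159
Eliminate b: (row1) − 0.06/0.17·(row2) → 0.205294·a = 132.022, so a = 643.0888.
Then b = (159 − 0.07·643.0888) / 0.17 = 670.4928.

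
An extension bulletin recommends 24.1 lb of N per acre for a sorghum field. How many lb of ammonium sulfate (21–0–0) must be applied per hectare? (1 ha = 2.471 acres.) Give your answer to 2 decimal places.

Product per acre = 24.1 / 21% = 114.762 lb.
Convert to per hectare: 114.762 × 2.471 = 283.577 lb.

283.58 lb of product per hectare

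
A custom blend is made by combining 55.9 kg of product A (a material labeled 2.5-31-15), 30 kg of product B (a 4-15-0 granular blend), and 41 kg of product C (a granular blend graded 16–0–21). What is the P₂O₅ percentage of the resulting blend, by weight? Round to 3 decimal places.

17.202% P₂O₅

Total mass = 55.9 + 30 + 41 = 126.9 kg.
P₂O₅ mass = 31%×55.9 + 15%×30 + 0%×41 = 21.829 kg.
% P₂O₅ = 21.829 / 126.9 = 17.2017%.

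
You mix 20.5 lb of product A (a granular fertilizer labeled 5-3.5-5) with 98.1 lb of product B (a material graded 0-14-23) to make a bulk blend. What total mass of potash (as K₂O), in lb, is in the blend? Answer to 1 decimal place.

K₂O mass = 5%×20.5 + 23%×98.1 = 23.588 lb.

23.6 lb K₂O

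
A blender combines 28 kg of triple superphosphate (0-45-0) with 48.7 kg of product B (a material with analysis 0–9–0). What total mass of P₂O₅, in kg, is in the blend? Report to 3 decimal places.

16.983 kg P₂O₅

P₂O₅ mass = 45%×28 + 9%×48.7 = 16.983 kg.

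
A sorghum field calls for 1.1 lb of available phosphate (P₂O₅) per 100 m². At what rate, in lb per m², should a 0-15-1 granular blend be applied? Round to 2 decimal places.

Product per 100 m² = 1.1 / 15% = 7.33333 lb.
Convert to per m²: 7.33333 × 0.01 = 0.0733333 lb.

0.07 lb of product per sq m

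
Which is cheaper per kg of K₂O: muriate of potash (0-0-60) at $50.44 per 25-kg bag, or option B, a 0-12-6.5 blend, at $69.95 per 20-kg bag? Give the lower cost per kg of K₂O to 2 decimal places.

$3.36 per kg K₂O (muriate of potash)

muriate of potash: K₂O per bag = 25 × 60% = 15 kg; cost = 50.44 / 15 = $3.3627/kg K₂O.
option B: K₂O per bag = 20 × 6.5% = 1.3 kg; cost = 69.95 / 1.3 = $53.8077/kg K₂O.
muriate of potash is cheaper.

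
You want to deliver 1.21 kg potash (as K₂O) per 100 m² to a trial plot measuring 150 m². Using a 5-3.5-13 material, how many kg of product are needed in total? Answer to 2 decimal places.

Product per 100 m² = 1.21 / 13% = 9.30769 kg.
Total product = 9.30769 × 150 / 100 = 13.9615 kg.

13.96 kg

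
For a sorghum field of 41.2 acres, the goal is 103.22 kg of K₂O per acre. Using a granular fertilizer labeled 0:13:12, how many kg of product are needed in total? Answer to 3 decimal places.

35438.867 kg

Product per acre = 103.22 / 12% = 860.167 kg.
Total product = 860.167 × 41.2 = 35438.8667 kg.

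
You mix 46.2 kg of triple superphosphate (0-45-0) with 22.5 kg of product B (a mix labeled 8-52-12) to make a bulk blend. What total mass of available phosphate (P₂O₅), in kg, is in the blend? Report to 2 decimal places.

32.49 kg P₂O₅

P₂O₅ mass = 45%×46.2 + 52%×22.5 = 32.49 kg.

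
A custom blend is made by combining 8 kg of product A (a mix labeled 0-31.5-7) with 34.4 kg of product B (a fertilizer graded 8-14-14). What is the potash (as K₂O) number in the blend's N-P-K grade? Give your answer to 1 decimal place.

12.7% K₂O

Total mass = 8 + 34.4 = 42.4 kg.
K₂O mass = 7%×8 + 14%×34.4 = 5.376 kg.
% K₂O = 5.376 / 42.4 = 12.6792%.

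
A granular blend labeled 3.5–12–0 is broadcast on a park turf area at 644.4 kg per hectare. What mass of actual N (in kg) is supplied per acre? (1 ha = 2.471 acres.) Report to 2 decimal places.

nitrogen per hectare = 644.4 × 3.5% = 22.554 kg.
Convert to per acre: 22.554 × 0.404694 = 9.12748 kg.

9.13 kg N per acre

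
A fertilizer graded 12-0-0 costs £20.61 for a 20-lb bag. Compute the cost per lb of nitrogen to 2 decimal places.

£8.59 per lb N

N in bag = 20 × 12% = 2.4 lb.
Cost per lb N = £20.61 / 2.4 = £8.5875.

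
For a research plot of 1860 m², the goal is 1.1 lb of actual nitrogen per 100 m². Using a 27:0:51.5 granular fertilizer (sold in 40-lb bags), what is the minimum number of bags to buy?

2 bags

Product per 100 m² = 1.1 / 27% = 4.07407 lb.
Total product = 4.07407 × 1860 / 100 = 75.7778 lb.
Bags = ⌈75.7778 / 40⌉ = 2.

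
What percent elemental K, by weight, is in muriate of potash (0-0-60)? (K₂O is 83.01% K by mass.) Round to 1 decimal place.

%K = 60 × 0.8301 = 49.806%.

49.8% K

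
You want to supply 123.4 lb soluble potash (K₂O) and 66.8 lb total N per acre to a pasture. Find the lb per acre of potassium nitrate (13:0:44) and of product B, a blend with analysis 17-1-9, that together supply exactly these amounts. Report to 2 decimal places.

Let a = lb of potassium nitrate, b = lb of product B (per acre).
K₂O: 0.44·a + 0.09·b = 123.4
N: 0.13·a + 0.17·b = 66.8
Eliminate b: (row1) − 0.09/0.17·(row2) → 0.371176·a = 88.0353, so a = 237.179.
Then b = (66.8 − 0.13·237.179) / 0.17 = 211.569.

237.18 lb potassium nitrate, 211.57 lb product B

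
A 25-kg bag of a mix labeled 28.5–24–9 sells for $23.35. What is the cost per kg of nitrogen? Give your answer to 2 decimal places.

N in bag = 25 × 28.5% = 7.125 kg.
Cost per kg N = $23.35 / 7.125 = $3.2772.

$3.28 per kg N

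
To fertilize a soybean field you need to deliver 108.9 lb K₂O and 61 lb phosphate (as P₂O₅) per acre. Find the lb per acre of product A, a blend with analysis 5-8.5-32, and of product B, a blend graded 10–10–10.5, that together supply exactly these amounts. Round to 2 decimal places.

194.37 lb product A, 444.79 lb product B

Per-acre balance (a = product A, b = product B):
K₂O: 0.32·a + 0.105·b = 108.9
P₂O₅: 0.085·a + 0.1·b = 61
Solving simultaneously: a = 194.366, b = 444.789.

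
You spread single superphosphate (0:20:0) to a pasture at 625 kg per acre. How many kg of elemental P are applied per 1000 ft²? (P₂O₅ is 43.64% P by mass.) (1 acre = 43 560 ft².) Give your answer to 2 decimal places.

P₂O₅ per acre = 625 × 20% = 125 kg.
Elemental P = 125 × 0.4364 = 54.55 kg per acre.
Convert to per 1000 ft²: 54.55 × 0.0229568 = 1.2523 kg.

1.25 kg P per thousand sq ft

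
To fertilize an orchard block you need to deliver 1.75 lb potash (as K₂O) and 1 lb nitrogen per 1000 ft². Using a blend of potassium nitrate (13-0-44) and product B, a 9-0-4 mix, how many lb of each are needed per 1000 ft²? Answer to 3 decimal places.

3.416 lb potassium nitrate, 6.177 lb product B

Let a = lb of potassium nitrate, b = lb of product B (per 1000 ft²).
K₂O: 0.44·a + 0.04·b = 1.75
N: 0.13·a + 0.09·b = 1
Solving simultaneously: a = 3.4157, b = 6.17733.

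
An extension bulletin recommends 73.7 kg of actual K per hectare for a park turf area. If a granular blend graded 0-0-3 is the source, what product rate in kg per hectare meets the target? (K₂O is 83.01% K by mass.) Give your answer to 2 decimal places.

As K₂O: 73.7 / 0.8301 = 88.7845 kg per hectare.
Product per hectare = 88.7845 / 3% = 2959.483 kg.

2959.48 kg of product per hectare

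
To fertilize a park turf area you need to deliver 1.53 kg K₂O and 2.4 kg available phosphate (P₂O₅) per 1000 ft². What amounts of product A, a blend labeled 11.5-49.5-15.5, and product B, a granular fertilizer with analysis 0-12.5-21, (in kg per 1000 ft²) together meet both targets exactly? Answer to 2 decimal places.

Let a = kg of product A, b = kg of product B (per 1000 ft²).
K₂O: 0.155·a + 0.21·b = 1.53
P₂O₅: 0.495·a + 0.125·b = 2.4
Eliminate b: (row1) − 0.21/0.125·(row2) → -0.6766·a = -2.502, so a = 3.6979.
Then b = (2.4 − 0.495·3.6979) / 0.125 = 4.55631.

3.70 kg product A, 4.56 kg product B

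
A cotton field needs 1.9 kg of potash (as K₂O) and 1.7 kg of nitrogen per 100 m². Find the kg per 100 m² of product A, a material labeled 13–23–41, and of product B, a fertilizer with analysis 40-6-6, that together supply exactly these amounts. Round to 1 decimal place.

4.2 kg product A, 2.9 kg product B

With a, b = kg per 100 m² of product A and product B:
K₂O: 0.41·a + 0.06·b = 1.9
N: 0.13·a + 0.4·b = 1.7
From row1: a = (1.9 − 0.06·b) / 0.41.
Into row2: 0.13·(1.9 − 0.06·b)/0.41 + 0.4·b = 1.7 → b = 2.88092, a = 4.21255.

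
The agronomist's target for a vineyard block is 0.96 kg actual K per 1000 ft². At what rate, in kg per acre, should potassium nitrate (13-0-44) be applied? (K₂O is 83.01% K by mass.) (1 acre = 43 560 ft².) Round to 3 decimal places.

As K₂O: 0.96 / 0.8301 = 1.15649 kg per 1000 ft².
Product per 1000 ft² = 1.15649 / 44% = 2.62838 kg.
Convert to per acre: 2.62838 × 43.56 = 114.4922 kg.

114.492 kg of product per acre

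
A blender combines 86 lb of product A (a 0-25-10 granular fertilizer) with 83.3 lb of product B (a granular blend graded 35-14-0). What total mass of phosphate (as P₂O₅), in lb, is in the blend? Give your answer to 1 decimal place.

33.2 lb P₂O₅

P₂O₅ mass = 25%×86 + 14%×83.3 = 33.162 lb.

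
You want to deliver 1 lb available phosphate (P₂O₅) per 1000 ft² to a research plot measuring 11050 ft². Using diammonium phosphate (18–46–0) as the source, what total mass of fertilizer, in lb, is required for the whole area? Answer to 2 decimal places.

24.02 lb

Product per 1000 ft² = 1 / 46% = 2.17391 lb.
Total product = 2.17391 × 11050 / 1000 = 24.0217 lb.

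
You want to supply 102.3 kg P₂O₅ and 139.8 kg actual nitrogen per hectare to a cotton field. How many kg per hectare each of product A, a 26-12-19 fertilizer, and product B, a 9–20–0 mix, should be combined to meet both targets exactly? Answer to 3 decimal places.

With a, b = kg per hectare of product A and product B:
P₂O₅: 0.12·a + 0.2·b = 102.3
N: 0.26·a + 0.09·b = 139.8
Eliminate a: (row1) − 0.12/0.26·(row2) → 0.158462·b = 37.7769, so b = 238.3981.
Back-substitute: a = (102.3 − 0.2·238.3981) / 0.12 = 455.1699.

455.170 kg product A, 238.398 kg product B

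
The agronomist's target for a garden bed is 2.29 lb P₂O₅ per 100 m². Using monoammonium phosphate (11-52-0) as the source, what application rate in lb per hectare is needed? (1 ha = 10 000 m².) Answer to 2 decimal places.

Product per 100 m² = 2.29 / 52% = 4.40385 lb.
Convert to per hectare: 4.40385 × 100 = 440.3846 lb.

440.38 lb of product per hectare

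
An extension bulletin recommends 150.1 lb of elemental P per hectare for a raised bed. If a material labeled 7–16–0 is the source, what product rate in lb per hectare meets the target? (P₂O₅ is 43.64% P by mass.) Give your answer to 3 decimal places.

As P₂O₅: 150.1 / 0.4364 = 343.951 lb per hectare.
Product per hectare = 343.951 / 16% = 2149.6907 lb.

2149.691 lb of product per hectare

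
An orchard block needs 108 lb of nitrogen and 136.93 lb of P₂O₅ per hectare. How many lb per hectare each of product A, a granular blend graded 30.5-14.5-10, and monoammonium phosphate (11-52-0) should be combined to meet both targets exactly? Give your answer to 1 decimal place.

With a, b = lb per hectare of product A and monoammonium phosphate:
N: 0.305·a + 0.11·b = 108
P₂O₅: 0.145·a + 0.52·b = 136.93
Solving simultaneously: a = 288.102, b = 182.991.

288.1 lb product A, 183.0 lb monoammonium phosphate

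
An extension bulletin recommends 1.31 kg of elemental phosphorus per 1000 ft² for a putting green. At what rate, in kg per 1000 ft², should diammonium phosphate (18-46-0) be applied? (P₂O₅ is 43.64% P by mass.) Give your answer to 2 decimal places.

As P₂O₅: 1.31 / 0.4364 = 3.00183 kg per 1000 ft².
Product per 1000 ft² = 3.00183 / 46% = 6.52572 kg.

6.53 kg of product per thousand sq ft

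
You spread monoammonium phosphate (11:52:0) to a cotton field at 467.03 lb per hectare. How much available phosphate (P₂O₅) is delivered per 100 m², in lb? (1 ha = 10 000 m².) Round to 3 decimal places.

P₂O₅ per hectare = 467.03 × 52% = 242.856 lb.
Convert to per 100 m²: 242.856 × 0.01 = 2.42856 lb.

2.429 lb P₂O₅ per hundred sq m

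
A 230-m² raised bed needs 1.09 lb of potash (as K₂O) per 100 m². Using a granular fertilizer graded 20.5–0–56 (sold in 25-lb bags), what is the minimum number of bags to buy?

1 bags

Product per 100 m² = 1.09 / 56% = 1.94643 lb.
Total product = 1.94643 × 230 / 100 = 4.47679 lb.
Bags = ⌈4.47679 / 25⌉ = 1.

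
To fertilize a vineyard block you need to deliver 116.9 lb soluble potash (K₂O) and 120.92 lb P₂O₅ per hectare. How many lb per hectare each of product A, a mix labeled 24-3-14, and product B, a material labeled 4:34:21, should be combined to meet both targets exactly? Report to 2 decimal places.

Per-hectare balance (a = product A, b = product B):
K₂O: 0.14·a + 0.21·b = 116.9
P₂O₅: 0.03·a + 0.34·b = 120.92
Solving simultaneously: a = 347.525, b = 324.983.

347.53 lb product A, 324.98 lb product B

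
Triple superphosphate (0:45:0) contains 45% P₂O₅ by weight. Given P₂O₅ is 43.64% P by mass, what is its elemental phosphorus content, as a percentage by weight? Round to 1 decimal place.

%P = 45 × 0.4364 = 19.638%.

19.6% P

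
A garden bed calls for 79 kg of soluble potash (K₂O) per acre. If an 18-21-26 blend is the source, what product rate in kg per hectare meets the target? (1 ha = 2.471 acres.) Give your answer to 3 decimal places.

750.804 kg of product per hectare

Product per acre = 79 / 26% = 303.846 kg.
Convert to per hectare: 303.846 × 2.471 = 750.8038 kg.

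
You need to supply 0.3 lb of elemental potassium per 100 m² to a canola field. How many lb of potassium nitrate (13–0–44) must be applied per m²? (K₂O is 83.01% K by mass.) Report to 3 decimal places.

0.008 lb of product per sq m

As K₂O: 0.3 / 0.8301 = 0.361402 lb per 100 m².
Product per 100 m² = 0.361402 / 44% = 0.821369 lb.
Convert to per m²: 0.821369 × 0.01 = 0.00821369 lb.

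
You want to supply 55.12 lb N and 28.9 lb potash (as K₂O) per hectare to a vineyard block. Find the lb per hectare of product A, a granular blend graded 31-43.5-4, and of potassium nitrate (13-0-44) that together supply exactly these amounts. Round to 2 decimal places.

156.22 lb product A, 51.48 lb potassium nitrate

Let a = lb of product A, b = lb of potassium nitrate (per hectare).
N: 0.31·a + 0.13·b = 55.12
K₂O: 0.04·a + 0.44·b = 28.9
Solving simultaneously: a = 156.218, b = 51.4802.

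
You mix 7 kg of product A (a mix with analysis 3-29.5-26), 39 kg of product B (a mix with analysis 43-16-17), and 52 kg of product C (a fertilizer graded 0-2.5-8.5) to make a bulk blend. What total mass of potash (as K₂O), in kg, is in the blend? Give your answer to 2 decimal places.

12.87 kg K₂O

K₂O mass = 26%×7 + 17%×39 + 8.5%×52 = 12.87 kg.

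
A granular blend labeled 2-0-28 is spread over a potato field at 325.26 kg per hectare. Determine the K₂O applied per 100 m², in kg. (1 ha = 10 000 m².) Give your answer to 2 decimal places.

0.91 kg K₂O per hundred sq m

K₂O per hectare = 325.26 × 28% = 91.0728 kg.
Convert to per 100 m²: 91.0728 × 0.01 = 0.910728 kg.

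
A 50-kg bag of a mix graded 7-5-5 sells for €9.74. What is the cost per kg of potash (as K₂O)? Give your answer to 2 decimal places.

€3.90 per kg K₂O

K₂O in bag = 50 × 5% = 2.5 kg.
Cost per kg K₂O = €9.74 / 2.5 = €3.8960.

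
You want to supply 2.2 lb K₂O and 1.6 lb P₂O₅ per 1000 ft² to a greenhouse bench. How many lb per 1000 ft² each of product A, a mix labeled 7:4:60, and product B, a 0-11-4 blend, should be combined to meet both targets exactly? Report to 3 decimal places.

Let a = lb of product A, b = lb of product B (per 1000 ft²).
K₂O: 0.6·a + 0.04·b = 2.2
P₂O₅: 0.04·a + 0.11·b = 1.6
Solving simultaneously: a = 2.76398, b = 13.5404.

2.764 lb product A, 13.540 lb product B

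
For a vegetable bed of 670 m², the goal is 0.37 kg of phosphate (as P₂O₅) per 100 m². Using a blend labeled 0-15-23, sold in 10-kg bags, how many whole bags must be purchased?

Product per 100 m² = 0.37 / 15% = 2.46667 kg.
Total product = 2.46667 × 670 / 100 = 16.5267 kg.
Bags = ⌈16.5267 / 10⌉ = 2.

2 bags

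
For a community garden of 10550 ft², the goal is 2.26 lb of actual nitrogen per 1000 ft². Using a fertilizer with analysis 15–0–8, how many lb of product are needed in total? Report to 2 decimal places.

158.95 lb

Product per 1000 ft² = 2.26 / 15% = 15.0667 lb.
Total product = 15.0667 × 10550 / 1000 = 158.953 lb.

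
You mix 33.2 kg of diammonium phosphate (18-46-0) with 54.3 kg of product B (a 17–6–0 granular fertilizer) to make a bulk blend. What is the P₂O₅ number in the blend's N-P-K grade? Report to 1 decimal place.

21.2% P₂O₅

Total mass = 33.2 + 54.3 = 87.5 kg.
P₂O₅ mass = 46%×33.2 + 6%×54.3 = 18.53 kg.
% P₂O₅ = 18.53 / 87.5 = 21.1771%.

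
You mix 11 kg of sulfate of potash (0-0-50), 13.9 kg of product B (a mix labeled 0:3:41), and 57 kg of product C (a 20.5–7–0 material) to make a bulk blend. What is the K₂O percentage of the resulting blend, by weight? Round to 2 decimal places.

13.67% K₂O

Total mass = 11 + 13.9 + 57 = 81.9 kg.
K₂O mass = 50%×11 + 41%×13.9 + 0%×57 = 11.199 kg.
% K₂O = 11.199 / 81.9 = 13.674%.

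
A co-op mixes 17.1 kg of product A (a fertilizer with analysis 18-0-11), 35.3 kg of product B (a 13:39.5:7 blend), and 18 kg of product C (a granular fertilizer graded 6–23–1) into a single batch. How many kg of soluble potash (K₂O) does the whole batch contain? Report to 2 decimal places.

4.53 kg K₂O

K₂O mass = 11%×17.1 + 7%×35.3 + 1%×18 = 4.532 kg.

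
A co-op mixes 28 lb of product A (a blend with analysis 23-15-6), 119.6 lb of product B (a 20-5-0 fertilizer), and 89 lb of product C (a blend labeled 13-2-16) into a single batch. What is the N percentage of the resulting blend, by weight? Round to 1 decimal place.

17.7% N

Total mass = 28 + 119.6 + 89 = 236.6 lb.
N mass = 23%×28 + 20%×119.6 + 13%×89 = 41.93 lb.
% N = 41.93 / 236.6 = 17.7219%.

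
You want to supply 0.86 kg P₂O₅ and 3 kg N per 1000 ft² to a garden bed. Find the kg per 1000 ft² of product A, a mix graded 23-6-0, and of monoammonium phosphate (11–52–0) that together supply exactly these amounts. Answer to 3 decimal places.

12.968 kg product A, 0.158 kg monoammonium phosphate

Per-1000 ft² balance (a = product A, b = monoammonium phosphate):
P₂O₅: 0.06·a + 0.52·b = 0.86
N: 0.23·a + 0.11·b = 3
Eliminate a: (row1) − 0.06/0.23·(row2) → 0.491304·b = 0.0773913, so b = 0.157522.
Back-substitute: a = (0.86 − 0.52·0.157522) / 0.06 = 12.9681.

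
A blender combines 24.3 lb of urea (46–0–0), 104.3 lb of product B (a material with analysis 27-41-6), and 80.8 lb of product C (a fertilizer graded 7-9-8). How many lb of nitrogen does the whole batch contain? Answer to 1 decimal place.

N mass = 46%×24.3 + 27%×104.3 + 7%×80.8 = 44.995 lb.

45.0 lb N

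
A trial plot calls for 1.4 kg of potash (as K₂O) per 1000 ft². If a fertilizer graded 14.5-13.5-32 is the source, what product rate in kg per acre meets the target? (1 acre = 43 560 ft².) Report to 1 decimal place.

190.6 kg of product per acre

Product per 1000 ft² = 1.4 / 32% = 4.375 kg.
Convert to per acre: 4.375 × 43.56 = 190.575 kg.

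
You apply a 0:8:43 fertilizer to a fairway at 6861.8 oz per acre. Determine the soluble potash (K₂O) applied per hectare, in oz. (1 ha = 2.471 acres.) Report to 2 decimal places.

K₂O per acre = 6861.8 × 43% = 2950.57 oz.
Convert to per hectare: 2950.57 × 2.471 = 7290.868 oz.

7290.87 oz K₂O per hectare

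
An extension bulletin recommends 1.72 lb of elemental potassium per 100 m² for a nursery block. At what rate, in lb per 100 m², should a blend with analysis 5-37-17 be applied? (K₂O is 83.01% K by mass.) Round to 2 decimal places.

12.19 lb of product per hundred sq m

As K₂O: 1.72 / 0.8301 = 2.07204 lb per 100 m².
Product per 100 m² = 2.07204 / 17% = 12.1885 lb.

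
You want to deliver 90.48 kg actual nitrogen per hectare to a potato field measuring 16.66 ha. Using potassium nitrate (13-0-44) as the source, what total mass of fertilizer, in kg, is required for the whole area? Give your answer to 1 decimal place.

Product per hectare = 90.48 / 13% = 696 kg.
Total product = 696 × 16.66 = 11595.36 kg.

11595.4 kg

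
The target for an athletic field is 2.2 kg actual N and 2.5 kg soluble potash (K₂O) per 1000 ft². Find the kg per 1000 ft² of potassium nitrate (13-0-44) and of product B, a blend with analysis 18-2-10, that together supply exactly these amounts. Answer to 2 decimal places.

Let a = kg of potassium nitrate, b = kg of product B (per 1000 ft²).
N: 0.13·a + 0.18·b = 2.2
K₂O: 0.44·a + 0.1·b = 2.5
From row1: a = (2.2 − 0.18·b) / 0.13.
Into row2: 0.44·(2.2 − 0.18·b)/0.13 + 0.1·b = 2.5 → b = 9.71299, a = 3.47432.

3.47 kg potassium nitrate, 9.71 kg product B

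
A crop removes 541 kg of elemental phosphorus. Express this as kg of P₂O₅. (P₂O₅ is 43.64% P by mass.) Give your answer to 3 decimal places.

1239.688 kg P₂O₅

P₂O₅ = 541 / 0.4364 = 1239.6884 kg.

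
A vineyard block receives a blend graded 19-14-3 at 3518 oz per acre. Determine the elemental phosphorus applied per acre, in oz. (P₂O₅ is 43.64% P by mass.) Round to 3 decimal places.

214.936 oz P per acre

P₂O₅ per acre = 3518 × 14% = 492.52 oz.
Elemental P = 492.52 × 0.4364 = 214.9357 oz per acre.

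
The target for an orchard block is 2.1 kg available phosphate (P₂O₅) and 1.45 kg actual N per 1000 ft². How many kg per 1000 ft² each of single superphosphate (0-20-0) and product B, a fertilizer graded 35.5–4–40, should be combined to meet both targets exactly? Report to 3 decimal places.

9.683 kg single superphosphate, 4.085 kg product B

Per-1000 ft² balance (a = single superphosphate, b = product B):
P₂O₅: 0.2·a + 0.04·b = 2.1
N: 0·a + 0.355·b = 1.45
Solving simultaneously: a = 9.6831, b = 4.08451.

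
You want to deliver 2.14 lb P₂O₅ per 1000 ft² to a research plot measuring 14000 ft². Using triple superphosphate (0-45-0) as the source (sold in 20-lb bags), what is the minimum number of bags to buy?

Product per 1000 ft² = 2.14 / 45% = 4.75556 lb.
Total product = 4.75556 × 14000 / 1000 = 66.5778 lb.
Bags = ⌈66.5778 / 20⌉ = 4.

4 bags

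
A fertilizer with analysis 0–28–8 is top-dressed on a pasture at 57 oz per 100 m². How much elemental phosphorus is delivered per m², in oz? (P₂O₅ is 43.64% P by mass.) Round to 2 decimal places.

P₂O₅ per 100 m² = 57 × 28% = 15.96 oz.
Elemental P = 15.96 × 0.4364 = 6.96494 oz per 100 m².
Convert to per m²: 6.96494 × 0.01 = 0.0696494 oz.

0.07 oz P per sq m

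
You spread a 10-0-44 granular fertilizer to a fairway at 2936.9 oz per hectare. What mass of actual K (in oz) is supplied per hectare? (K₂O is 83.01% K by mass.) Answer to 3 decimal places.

1072.685 oz K per hectare

K₂O per hectare = 2936.9 × 44% = 1292.24 oz.
Elemental K = 1292.24 × 0.8301 = 1072.6851 oz per hectare.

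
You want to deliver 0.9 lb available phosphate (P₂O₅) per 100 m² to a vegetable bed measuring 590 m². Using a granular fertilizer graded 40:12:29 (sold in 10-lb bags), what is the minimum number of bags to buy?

5 bags

Product per 100 m² = 0.9 / 12% = 7.5 lb.
Total product = 7.5 × 590 / 100 = 44.25 lb.
Bags = ⌈44.25 / 10⌉ = 5.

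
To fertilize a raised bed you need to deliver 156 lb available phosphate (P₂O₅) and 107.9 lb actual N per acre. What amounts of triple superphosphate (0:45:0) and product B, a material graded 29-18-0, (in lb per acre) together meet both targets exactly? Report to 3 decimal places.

197.839 lb triple superphosphate, 372.069 lb product B

Let a = lb of triple superphosphate, b = lb of product B (per acre).
P₂O₅: 0.45·a + 0.18·b = 156
N: 0·a + 0.29·b = 107.9
Solving simultaneously: a = 197.8391, b = 372.06897.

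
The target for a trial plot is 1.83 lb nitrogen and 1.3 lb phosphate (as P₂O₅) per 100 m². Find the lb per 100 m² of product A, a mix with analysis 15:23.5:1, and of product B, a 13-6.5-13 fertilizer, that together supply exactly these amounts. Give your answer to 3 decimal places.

Per-100 m² balance (a = product A, b = product B):
N: 0.15·a + 0.13·b = 1.83
P₂O₅: 0.235·a + 0.065·b = 1.3
Solving simultaneously: a = 2.40625, b = 11.30048.

2.406 lb product A, 11.300 lb product B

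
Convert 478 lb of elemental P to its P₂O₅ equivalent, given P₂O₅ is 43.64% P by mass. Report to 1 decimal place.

1095.3 lb P₂O₅

P₂O₅ = 478 / 0.4364 = 1095.33 lb.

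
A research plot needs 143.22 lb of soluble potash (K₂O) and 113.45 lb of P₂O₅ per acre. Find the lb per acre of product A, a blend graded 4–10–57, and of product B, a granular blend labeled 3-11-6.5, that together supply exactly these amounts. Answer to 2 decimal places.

149.11 lb product A, 895.81 lb product B

With a, b = lb per acre of product A and product B:
K₂O: 0.57·a + 0.065·b = 143.22
P₂O₅: 0.1·a + 0.11·b = 113.45
Eliminate a: (row1) − 0.57/0.1·(row2) → -0.562·b = -503.445, so b = 895.8096.
Back-substitute: a = (143.22 − 0.065·895.8096) / 0.57 = 149.109.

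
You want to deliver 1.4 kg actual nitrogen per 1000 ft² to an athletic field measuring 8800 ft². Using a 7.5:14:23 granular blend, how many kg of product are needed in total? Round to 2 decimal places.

Product per 1000 ft² = 1.4 / 7.5% = 18.6667 kg.
Total product = 18.6667 × 8800 / 1000 = 164.267 kg.

164.27 kg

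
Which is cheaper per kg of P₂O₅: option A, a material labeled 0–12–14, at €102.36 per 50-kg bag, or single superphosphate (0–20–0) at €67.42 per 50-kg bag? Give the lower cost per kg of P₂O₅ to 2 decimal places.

option A: P₂O₅ per bag = 50 × 12% = 6 kg; cost = 102.36 / 6 = €17.0600/kg P₂O₅.
single superphosphate: P₂O₅ per bag = 50 × 20% = 10 kg; cost = 67.42 / 10 = €6.7420/kg P₂O₅.
single superphosphate is cheaper.

€6.74 per kg P₂O₅ (single superphosphate)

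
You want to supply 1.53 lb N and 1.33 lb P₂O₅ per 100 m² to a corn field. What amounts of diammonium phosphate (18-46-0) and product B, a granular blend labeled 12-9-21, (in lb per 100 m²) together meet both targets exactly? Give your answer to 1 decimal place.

0.6 lb diammonium phosphate, 11.9 lb product B

Let a = lb of diammonium phosphate, b = lb of product B (per 100 m²).
N: 0.18·a + 0.12·b = 1.53
P₂O₅: 0.46·a + 0.09·b = 1.33
Eliminate b: (row1) − 0.12/0.09·(row2) → -0.433333·a = -0.243333, so a = 0.561538.
Then b = (1.33 − 0.46·0.561538) / 0.09 = 11.9077.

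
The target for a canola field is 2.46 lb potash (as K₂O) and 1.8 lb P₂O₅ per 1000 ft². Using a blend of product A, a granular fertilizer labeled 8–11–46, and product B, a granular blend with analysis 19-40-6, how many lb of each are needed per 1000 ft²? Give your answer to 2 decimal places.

4.94 lb product A, 3.14 lb product B

Let a = lb of product A, b = lb of product B (per 1000 ft²).
K₂O: 0.46·a + 0.06·b = 2.46
P₂O₅: 0.11·a + 0.4·b = 1.8
Solving simultaneously: a = 4.93799, b = 3.14205.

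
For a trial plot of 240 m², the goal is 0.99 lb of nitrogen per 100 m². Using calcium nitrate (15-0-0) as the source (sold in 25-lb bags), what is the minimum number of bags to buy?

1 bags

Product per 100 m² = 0.99 / 15% = 6.6 lb.
Total product = 6.6 × 240 / 100 = 15.84 lb.
Bags = ⌈15.84 / 25⌉ = 1.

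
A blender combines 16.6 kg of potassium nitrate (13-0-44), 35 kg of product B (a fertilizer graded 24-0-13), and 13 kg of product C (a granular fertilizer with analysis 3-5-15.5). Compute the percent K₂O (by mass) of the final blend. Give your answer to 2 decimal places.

Total mass = 16.6 + 35 + 13 = 64.6 kg.
K₂O mass = 44%×16.6 + 13%×35 + 15.5%×13 = 13.869 kg.
% K₂O = 13.869 / 64.6 = 21.469%.

21.47% K₂O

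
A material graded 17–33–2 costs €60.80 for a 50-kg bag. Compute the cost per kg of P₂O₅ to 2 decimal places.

€3.68 per kg P₂O₅

P₂O₅ in bag = 50 × 33% = 16.5 kg.
Cost per kg P₂O₅ = €60.80 / 16.5 = €3.6848.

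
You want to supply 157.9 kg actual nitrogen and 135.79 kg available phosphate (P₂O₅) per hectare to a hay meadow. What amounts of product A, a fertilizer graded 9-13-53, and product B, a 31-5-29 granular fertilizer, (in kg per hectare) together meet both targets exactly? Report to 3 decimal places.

955.304 kg product A, 232.008 kg product B

With a, b = kg per hectare of product A and product B:
N: 0.09·a + 0.31·b = 157.9
P₂O₅: 0.13·a + 0.05·b = 135.79
Eliminate a: (row1) − 0.09/0.13·(row2) → 0.275385·b = 63.8915, so b = 232.0084.
Back-substitute: a = (157.9 − 0.31·232.0084) / 0.09 = 955.30447.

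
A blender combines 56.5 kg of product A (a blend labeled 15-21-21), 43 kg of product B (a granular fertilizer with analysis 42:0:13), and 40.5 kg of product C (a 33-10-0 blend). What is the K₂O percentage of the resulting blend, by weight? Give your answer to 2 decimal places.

12.47% K₂O

Total mass = 56.5 + 43 + 40.5 = 140 kg.
K₂O mass = 21%×56.5 + 13%×43 + 0%×40.5 = 17.455 kg.
% K₂O = 17.455 / 140 = 12.4679%.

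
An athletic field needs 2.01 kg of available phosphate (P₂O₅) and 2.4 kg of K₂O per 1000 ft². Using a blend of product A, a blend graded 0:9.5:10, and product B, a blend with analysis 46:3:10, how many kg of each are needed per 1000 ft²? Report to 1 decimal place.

With a, b = kg per 1000 ft² of product A and product B:
P₂O₅: 0.095·a + 0.03·b = 2.01
K₂O: 0.1·a + 0.1·b = 2.4
Eliminate a: (row1) − 0.095/0.1·(row2) → -0.065·b = -0.27, so b = 4.15385.
Back-substitute: a = (2.01 − 0.03·4.15385) / 0.095 = 19.8462.

19.8 kg product A, 4.2 kg product B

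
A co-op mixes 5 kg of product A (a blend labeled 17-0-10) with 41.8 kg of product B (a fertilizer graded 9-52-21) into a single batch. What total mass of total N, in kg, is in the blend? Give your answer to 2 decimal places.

N mass = 17%×5 + 9%×41.8 = 4.612 kg.

4.61 kg N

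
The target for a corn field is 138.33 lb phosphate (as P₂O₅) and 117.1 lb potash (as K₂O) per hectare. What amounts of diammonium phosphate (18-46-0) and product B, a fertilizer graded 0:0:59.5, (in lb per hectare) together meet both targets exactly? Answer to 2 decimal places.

300.72 lb diammonium phosphate, 196.81 lb product B

Let a = lb of diammonium phosphate, b = lb of product B (per hectare).
P₂O₅: 0.46·a + 0·b = 138.33
K₂O: 0·a + 0.595·b = 117.1
Solving simultaneously: a = 300.717, b = 196.807.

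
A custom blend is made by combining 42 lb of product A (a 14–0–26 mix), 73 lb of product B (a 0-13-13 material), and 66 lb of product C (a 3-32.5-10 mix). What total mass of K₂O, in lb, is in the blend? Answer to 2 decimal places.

27.01 lb K₂O

K₂O mass = 26%×42 + 13%×73 + 10%×66 = 27.01 lb.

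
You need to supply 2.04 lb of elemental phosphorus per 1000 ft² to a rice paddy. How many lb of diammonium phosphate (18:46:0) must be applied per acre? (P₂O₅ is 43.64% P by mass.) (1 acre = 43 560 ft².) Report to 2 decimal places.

As P₂O₅: 2.04 / 0.4364 = 4.67461 lb per 1000 ft².
Product per 1000 ft² = 4.67461 / 46% = 10.1622 lb.
Convert to per acre: 10.1622 × 43.56 = 442.665 lb.

442.67 lb of product per acre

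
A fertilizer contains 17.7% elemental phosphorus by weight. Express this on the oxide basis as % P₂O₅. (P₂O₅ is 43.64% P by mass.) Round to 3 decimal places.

40.559% P₂O₅

%P₂O₅ = 17.7 / 0.4364 = 40.5591%.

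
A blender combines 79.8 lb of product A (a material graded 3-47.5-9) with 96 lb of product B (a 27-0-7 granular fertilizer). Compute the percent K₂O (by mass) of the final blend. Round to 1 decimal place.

Total mass = 79.8 + 96 = 175.8 lb.
K₂O mass = 9%×79.8 + 7%×96 = 13.902 lb.
% K₂O = 13.902 / 175.8 = 7.90785%.

7.9% K₂O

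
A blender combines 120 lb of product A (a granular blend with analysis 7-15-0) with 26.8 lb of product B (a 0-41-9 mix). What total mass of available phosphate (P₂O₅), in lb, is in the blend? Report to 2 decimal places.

P₂O₅ mass = 15%×120 + 41%×26.8 = 28.988 lb.

28.99 lb P₂O₅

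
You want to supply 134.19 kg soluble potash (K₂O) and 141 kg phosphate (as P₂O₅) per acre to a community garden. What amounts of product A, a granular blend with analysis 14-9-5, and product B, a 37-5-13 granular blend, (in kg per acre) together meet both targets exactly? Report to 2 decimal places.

1263.10 kg product A, 546.42 kg product B

Per-acre balance (a = product A, b = product B):
K₂O: 0.05·a + 0.13·b = 134.19
P₂O₅: 0.09·a + 0.05·b = 141
From row1: a = (134.19 − 0.13·b) / 0.05.
Into row2: 0.09·(134.19 − 0.13·b)/0.05 + 0.05·b = 141 → b = 546.424, a = 1263.098.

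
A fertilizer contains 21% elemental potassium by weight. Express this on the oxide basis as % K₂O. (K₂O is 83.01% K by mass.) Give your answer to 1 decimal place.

%K₂O = 21 / 0.8301 = 25.2982%.

25.3% K₂O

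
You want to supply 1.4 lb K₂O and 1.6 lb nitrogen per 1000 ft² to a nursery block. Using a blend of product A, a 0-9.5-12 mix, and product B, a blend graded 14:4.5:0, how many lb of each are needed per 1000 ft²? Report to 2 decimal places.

11.67 lb product A, 11.43 lb product B

Let a = lb of product A, b = lb of product B (per 1000 ft²).
K₂O: 0.12·a + 0·b = 1.4
N: 0·a + 0.14·b = 1.6
Solving simultaneously: a = 11.6667, b = 11.4286.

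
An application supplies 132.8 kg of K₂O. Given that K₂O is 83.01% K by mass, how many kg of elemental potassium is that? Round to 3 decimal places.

110.237 kg K

K = 132.8 × 0.8301 = 110.2373 kg.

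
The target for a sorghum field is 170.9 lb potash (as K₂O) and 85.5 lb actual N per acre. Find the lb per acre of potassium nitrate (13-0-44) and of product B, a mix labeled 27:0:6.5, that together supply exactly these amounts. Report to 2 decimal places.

367.79 lb potassium nitrate, 139.58 lb product B

Per-acre balance (a = potassium nitrate, b = product B):
K₂O: 0.44·a + 0.065·b = 170.9
N: 0.13·a + 0.27·b = 85.5
Eliminate a: (row1) − 0.44/0.13·(row2) → -0.848846·b = -118.485, so b = 139.583.
Back-substitute: a = (170.9 − 0.065·139.583) / 0.44 = 367.789.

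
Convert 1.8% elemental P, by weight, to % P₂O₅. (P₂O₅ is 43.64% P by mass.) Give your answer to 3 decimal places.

4.125% P₂O₅

%P₂O₅ = 1.8 / 0.4364 = 4.12466%.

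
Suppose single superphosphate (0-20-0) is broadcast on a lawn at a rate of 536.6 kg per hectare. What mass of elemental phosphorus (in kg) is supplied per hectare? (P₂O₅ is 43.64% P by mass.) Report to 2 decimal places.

46.83 kg P per hectare

P₂O₅ per hectare = 536.6 × 20% = 107.32 kg.
Elemental P = 107.32 × 0.4364 = 46.8344 kg per hectare.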